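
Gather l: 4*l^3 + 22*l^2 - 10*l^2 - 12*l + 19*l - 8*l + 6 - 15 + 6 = 4*l^3 + 12*l^2 - l - 3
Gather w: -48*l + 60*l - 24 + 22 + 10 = 12*l + 8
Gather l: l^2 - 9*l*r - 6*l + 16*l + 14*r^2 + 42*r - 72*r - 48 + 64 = l^2 + l*(10 - 9*r) + 14*r^2 - 30*r + 16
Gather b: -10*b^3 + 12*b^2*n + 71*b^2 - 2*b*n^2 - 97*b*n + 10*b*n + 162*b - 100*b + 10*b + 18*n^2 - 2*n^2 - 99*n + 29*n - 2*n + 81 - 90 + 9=-10*b^3 + b^2*(12*n + 71) + b*(-2*n^2 - 87*n + 72) + 16*n^2 - 72*n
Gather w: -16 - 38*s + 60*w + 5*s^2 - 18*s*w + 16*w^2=5*s^2 - 38*s + 16*w^2 + w*(60 - 18*s) - 16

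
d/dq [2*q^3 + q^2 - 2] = 2*q*(3*q + 1)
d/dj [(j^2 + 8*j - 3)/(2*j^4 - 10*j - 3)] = 2*((-j - 4)*(-2*j^4 + 10*j + 3) - (4*j^3 - 5)*(j^2 + 8*j - 3))/(-2*j^4 + 10*j + 3)^2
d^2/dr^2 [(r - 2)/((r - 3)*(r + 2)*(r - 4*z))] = 2*((r - 3)^2*(r - 2)*(r + 2)^2 + (r - 3)^2*(r - 2)*(r + 2)*(r - 4*z) + (r - 3)^2*(r - 2)*(r - 4*z)^2 - (r - 3)^2*(r + 2)^2*(r - 4*z) - (r - 3)^2*(r + 2)*(r - 4*z)^2 + (r - 3)*(r - 2)*(r + 2)^2*(r - 4*z) + (r - 3)*(r - 2)*(r + 2)*(r - 4*z)^2 - (r - 3)*(r + 2)^2*(r - 4*z)^2 + (r - 2)*(r + 2)^2*(r - 4*z)^2)/((r - 3)^3*(r + 2)^3*(r - 4*z)^3)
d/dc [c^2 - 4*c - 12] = 2*c - 4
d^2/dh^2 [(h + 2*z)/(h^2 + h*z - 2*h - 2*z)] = 2*((h + 2*z)*(2*h + z - 2)^2 + (-3*h - 3*z + 2)*(h^2 + h*z - 2*h - 2*z))/(h^2 + h*z - 2*h - 2*z)^3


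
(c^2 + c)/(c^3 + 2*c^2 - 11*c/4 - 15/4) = 4*c/(4*c^2 + 4*c - 15)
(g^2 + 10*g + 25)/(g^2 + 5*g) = (g + 5)/g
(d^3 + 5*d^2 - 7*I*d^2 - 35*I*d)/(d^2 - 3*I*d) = (d^2 + d*(5 - 7*I) - 35*I)/(d - 3*I)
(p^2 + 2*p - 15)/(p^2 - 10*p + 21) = (p + 5)/(p - 7)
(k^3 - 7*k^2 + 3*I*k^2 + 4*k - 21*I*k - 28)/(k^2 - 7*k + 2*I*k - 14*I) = (k^2 + 3*I*k + 4)/(k + 2*I)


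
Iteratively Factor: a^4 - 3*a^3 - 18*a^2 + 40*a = (a + 4)*(a^3 - 7*a^2 + 10*a) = (a - 2)*(a + 4)*(a^2 - 5*a) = (a - 5)*(a - 2)*(a + 4)*(a)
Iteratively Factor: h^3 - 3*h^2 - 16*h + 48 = (h + 4)*(h^2 - 7*h + 12) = (h - 4)*(h + 4)*(h - 3)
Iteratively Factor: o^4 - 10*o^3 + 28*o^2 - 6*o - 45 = (o - 3)*(o^3 - 7*o^2 + 7*o + 15) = (o - 3)^2*(o^2 - 4*o - 5) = (o - 5)*(o - 3)^2*(o + 1)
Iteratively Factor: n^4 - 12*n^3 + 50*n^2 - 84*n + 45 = (n - 5)*(n^3 - 7*n^2 + 15*n - 9) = (n - 5)*(n - 1)*(n^2 - 6*n + 9) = (n - 5)*(n - 3)*(n - 1)*(n - 3)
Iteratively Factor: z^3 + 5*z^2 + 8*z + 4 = (z + 1)*(z^2 + 4*z + 4) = (z + 1)*(z + 2)*(z + 2)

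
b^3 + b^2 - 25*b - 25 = (b - 5)*(b + 1)*(b + 5)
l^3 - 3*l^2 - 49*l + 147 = (l - 7)*(l - 3)*(l + 7)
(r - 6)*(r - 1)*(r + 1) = r^3 - 6*r^2 - r + 6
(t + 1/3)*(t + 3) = t^2 + 10*t/3 + 1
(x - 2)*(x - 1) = x^2 - 3*x + 2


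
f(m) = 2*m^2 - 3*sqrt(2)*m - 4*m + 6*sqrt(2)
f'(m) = 4*m - 3*sqrt(2) - 4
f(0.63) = 4.09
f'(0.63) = -5.72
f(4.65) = 13.40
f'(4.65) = 10.36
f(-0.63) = 14.47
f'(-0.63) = -10.76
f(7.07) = 50.18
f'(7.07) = 20.04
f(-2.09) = 34.45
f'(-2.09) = -16.60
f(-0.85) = 16.94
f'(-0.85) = -11.64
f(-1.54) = 25.92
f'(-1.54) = -14.40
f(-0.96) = 18.24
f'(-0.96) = -12.08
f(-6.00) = 129.94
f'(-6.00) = -32.24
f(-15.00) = 582.12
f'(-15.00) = -68.24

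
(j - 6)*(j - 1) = j^2 - 7*j + 6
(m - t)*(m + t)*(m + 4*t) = m^3 + 4*m^2*t - m*t^2 - 4*t^3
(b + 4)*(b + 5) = b^2 + 9*b + 20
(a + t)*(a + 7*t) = a^2 + 8*a*t + 7*t^2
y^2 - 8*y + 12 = (y - 6)*(y - 2)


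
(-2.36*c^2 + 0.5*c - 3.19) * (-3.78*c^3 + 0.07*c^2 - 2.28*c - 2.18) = 8.9208*c^5 - 2.0552*c^4 + 17.474*c^3 + 3.7815*c^2 + 6.1832*c + 6.9542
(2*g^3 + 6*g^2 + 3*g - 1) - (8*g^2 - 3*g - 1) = 2*g^3 - 2*g^2 + 6*g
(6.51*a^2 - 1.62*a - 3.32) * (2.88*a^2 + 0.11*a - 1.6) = 18.7488*a^4 - 3.9495*a^3 - 20.1558*a^2 + 2.2268*a + 5.312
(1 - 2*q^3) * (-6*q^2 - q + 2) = 12*q^5 + 2*q^4 - 4*q^3 - 6*q^2 - q + 2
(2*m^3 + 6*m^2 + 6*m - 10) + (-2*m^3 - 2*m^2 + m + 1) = 4*m^2 + 7*m - 9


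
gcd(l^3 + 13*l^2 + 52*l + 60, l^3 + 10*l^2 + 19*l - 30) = l^2 + 11*l + 30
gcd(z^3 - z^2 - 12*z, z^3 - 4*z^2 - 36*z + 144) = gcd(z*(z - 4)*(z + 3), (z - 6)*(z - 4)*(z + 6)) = z - 4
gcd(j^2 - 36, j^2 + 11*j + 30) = j + 6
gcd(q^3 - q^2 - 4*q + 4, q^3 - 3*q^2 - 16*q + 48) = 1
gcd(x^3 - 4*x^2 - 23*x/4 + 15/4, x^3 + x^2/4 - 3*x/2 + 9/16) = x^2 + x - 3/4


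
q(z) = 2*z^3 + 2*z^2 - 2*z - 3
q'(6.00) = 238.00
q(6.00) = 489.00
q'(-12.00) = 814.00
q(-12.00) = -3147.00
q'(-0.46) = -2.57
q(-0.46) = -1.85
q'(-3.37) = 52.66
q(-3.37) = -50.09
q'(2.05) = 31.42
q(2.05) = 18.54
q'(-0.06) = -2.22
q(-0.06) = -2.87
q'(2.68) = 51.81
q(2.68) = 44.50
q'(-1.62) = 7.27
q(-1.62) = -3.01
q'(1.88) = 26.73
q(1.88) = 13.60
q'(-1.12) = 1.05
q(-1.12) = -1.06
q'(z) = 6*z^2 + 4*z - 2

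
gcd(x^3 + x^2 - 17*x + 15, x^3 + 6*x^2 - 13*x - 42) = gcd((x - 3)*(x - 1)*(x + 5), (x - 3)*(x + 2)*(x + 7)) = x - 3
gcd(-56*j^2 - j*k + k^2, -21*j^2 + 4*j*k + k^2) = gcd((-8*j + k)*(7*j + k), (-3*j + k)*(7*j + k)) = 7*j + k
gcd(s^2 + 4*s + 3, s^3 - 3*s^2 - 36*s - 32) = s + 1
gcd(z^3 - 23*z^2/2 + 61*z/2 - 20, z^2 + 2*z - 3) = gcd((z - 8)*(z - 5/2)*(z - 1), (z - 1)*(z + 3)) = z - 1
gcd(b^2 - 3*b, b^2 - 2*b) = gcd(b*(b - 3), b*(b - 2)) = b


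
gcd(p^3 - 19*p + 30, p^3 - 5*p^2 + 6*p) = p^2 - 5*p + 6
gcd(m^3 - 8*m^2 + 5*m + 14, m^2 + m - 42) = 1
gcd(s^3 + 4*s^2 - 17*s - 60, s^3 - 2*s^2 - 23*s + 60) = s^2 + s - 20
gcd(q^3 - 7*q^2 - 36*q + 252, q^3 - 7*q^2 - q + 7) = q - 7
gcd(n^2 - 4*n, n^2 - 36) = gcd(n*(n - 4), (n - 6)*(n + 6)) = 1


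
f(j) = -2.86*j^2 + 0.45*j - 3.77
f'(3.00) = -16.71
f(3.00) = -28.16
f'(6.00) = -33.87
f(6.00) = -104.03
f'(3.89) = -21.80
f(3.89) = -45.30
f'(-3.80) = 22.19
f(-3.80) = -46.78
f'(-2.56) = 15.09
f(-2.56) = -23.67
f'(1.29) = -6.93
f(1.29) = -7.95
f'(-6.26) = 36.26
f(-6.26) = -118.66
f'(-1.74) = 10.40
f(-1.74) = -13.21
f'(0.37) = -1.67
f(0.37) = -4.00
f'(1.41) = -7.62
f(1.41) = -8.82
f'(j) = 0.45 - 5.72*j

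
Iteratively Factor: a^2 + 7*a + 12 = (a + 4)*(a + 3)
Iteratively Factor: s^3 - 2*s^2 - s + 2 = (s + 1)*(s^2 - 3*s + 2) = (s - 2)*(s + 1)*(s - 1)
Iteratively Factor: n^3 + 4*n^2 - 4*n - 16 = (n + 2)*(n^2 + 2*n - 8) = (n - 2)*(n + 2)*(n + 4)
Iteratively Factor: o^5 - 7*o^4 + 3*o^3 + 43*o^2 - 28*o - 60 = (o - 2)*(o^4 - 5*o^3 - 7*o^2 + 29*o + 30) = (o - 5)*(o - 2)*(o^3 - 7*o - 6) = (o - 5)*(o - 2)*(o + 1)*(o^2 - o - 6) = (o - 5)*(o - 2)*(o + 1)*(o + 2)*(o - 3)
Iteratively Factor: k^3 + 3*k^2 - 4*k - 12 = (k + 3)*(k^2 - 4) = (k - 2)*(k + 3)*(k + 2)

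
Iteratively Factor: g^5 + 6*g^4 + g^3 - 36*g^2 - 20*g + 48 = (g - 2)*(g^4 + 8*g^3 + 17*g^2 - 2*g - 24) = (g - 2)*(g - 1)*(g^3 + 9*g^2 + 26*g + 24) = (g - 2)*(g - 1)*(g + 4)*(g^2 + 5*g + 6) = (g - 2)*(g - 1)*(g + 2)*(g + 4)*(g + 3)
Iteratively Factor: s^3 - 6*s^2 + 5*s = (s - 5)*(s^2 - s) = (s - 5)*(s - 1)*(s)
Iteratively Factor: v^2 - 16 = (v - 4)*(v + 4)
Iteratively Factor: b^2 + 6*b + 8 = (b + 2)*(b + 4)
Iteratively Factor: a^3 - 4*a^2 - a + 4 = (a - 1)*(a^2 - 3*a - 4) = (a - 1)*(a + 1)*(a - 4)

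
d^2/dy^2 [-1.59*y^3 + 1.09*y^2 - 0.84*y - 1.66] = 2.18 - 9.54*y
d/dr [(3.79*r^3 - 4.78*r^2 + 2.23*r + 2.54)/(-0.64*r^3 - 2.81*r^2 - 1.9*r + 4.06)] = (-8.88178419700125e-16*r^5 - 13.7091*r^4 - 11.5476*r^3 + 66.3873*r^2 - 24.5388*r + 13.8798)/(0.4096*r^6 + 3.5968*r^5 + 10.3281*r^4 + 5.4812*r^3 - 19.2072*r^2 - 15.428*r + 16.4836)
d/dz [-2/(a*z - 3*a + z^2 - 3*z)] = 2*(a + 2*z - 3)/(a*z - 3*a + z^2 - 3*z)^2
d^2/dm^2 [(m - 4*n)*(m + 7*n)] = 2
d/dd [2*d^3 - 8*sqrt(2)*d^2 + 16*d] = 6*d^2 - 16*sqrt(2)*d + 16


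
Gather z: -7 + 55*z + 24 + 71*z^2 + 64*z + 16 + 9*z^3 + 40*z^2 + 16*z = 9*z^3 + 111*z^2 + 135*z + 33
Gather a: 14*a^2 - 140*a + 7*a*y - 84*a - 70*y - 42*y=14*a^2 + a*(7*y - 224) - 112*y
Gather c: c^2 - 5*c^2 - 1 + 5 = 4 - 4*c^2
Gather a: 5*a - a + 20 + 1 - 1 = 4*a + 20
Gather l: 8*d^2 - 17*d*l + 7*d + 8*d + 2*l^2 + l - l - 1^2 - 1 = 8*d^2 - 17*d*l + 15*d + 2*l^2 - 2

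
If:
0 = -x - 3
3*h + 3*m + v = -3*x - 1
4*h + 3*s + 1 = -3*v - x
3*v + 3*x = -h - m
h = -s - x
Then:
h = -113/8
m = 16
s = 137/8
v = 19/8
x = -3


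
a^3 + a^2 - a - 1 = (a - 1)*(a + 1)^2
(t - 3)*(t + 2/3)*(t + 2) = t^3 - t^2/3 - 20*t/3 - 4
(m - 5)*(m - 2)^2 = m^3 - 9*m^2 + 24*m - 20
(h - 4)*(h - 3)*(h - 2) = h^3 - 9*h^2 + 26*h - 24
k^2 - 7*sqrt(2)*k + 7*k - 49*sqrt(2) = (k + 7)*(k - 7*sqrt(2))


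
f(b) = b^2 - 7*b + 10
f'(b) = 2*b - 7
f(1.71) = 0.95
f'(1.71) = -3.58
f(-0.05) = 10.35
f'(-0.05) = -7.10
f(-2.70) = 36.19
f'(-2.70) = -12.40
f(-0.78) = 16.07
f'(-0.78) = -8.56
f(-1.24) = 20.22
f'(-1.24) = -9.48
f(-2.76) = 36.94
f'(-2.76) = -12.52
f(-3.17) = 42.24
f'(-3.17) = -13.34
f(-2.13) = 29.45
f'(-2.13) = -11.26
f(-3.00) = 40.00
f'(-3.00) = -13.00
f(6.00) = 4.00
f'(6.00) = 5.00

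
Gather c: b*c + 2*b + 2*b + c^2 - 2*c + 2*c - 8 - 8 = b*c + 4*b + c^2 - 16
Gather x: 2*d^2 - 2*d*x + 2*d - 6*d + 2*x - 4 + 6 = 2*d^2 - 4*d + x*(2 - 2*d) + 2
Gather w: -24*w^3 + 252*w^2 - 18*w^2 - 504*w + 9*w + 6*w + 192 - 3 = -24*w^3 + 234*w^2 - 489*w + 189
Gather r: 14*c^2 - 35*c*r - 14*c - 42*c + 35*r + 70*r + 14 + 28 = 14*c^2 - 56*c + r*(105 - 35*c) + 42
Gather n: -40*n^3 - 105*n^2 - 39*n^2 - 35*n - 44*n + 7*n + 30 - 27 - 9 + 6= -40*n^3 - 144*n^2 - 72*n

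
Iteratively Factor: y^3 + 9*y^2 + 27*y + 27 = (y + 3)*(y^2 + 6*y + 9) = (y + 3)^2*(y + 3)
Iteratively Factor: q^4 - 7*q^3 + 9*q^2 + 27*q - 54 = (q - 3)*(q^3 - 4*q^2 - 3*q + 18) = (q - 3)*(q + 2)*(q^2 - 6*q + 9) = (q - 3)^2*(q + 2)*(q - 3)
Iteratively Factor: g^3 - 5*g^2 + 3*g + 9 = (g - 3)*(g^2 - 2*g - 3) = (g - 3)^2*(g + 1)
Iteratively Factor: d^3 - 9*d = (d + 3)*(d^2 - 3*d) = d*(d + 3)*(d - 3)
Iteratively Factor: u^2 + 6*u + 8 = (u + 2)*(u + 4)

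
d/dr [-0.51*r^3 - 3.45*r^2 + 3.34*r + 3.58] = -1.53*r^2 - 6.9*r + 3.34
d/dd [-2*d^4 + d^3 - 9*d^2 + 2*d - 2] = -8*d^3 + 3*d^2 - 18*d + 2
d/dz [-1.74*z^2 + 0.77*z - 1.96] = 0.77 - 3.48*z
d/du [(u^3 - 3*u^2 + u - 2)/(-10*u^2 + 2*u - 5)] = (-10*u^4 + 4*u^3 - 11*u^2 - 10*u - 1)/(100*u^4 - 40*u^3 + 104*u^2 - 20*u + 25)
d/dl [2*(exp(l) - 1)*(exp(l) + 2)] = (4*exp(l) + 2)*exp(l)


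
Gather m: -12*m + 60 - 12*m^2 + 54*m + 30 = -12*m^2 + 42*m + 90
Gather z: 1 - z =1 - z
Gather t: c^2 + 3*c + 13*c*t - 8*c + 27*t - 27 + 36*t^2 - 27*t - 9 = c^2 + 13*c*t - 5*c + 36*t^2 - 36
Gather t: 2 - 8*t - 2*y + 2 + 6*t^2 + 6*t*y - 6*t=6*t^2 + t*(6*y - 14) - 2*y + 4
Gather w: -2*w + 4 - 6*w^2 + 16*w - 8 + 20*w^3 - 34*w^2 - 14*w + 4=20*w^3 - 40*w^2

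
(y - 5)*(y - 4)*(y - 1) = y^3 - 10*y^2 + 29*y - 20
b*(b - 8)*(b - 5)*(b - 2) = b^4 - 15*b^3 + 66*b^2 - 80*b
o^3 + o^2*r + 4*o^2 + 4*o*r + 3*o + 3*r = (o + 1)*(o + 3)*(o + r)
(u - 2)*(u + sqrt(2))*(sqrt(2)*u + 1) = sqrt(2)*u^3 - 2*sqrt(2)*u^2 + 3*u^2 - 6*u + sqrt(2)*u - 2*sqrt(2)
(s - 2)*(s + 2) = s^2 - 4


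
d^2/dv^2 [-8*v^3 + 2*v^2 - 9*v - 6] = 4 - 48*v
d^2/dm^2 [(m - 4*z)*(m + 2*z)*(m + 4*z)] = 6*m + 4*z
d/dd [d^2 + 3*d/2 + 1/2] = 2*d + 3/2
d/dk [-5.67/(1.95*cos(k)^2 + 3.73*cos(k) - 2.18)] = -(22.113*cos(k) + 21.1491)*sin(k)/(1.95*cos(k)^2 + 3.73*cos(k) - 2.18)^2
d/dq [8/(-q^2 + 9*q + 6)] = 8*(2*q - 9)/(-q^2 + 9*q + 6)^2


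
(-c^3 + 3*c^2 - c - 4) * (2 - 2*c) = 2*c^4 - 8*c^3 + 8*c^2 + 6*c - 8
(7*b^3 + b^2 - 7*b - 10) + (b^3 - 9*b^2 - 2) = 8*b^3 - 8*b^2 - 7*b - 12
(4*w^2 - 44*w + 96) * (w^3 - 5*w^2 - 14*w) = 4*w^5 - 64*w^4 + 260*w^3 + 136*w^2 - 1344*w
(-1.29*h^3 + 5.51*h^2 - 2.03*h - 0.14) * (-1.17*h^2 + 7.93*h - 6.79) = 1.5093*h^5 - 16.6764*h^4 + 54.8285*h^3 - 53.347*h^2 + 12.6735*h + 0.9506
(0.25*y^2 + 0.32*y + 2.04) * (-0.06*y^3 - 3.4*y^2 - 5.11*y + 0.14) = -0.015*y^5 - 0.8692*y^4 - 2.4879*y^3 - 8.5362*y^2 - 10.3796*y + 0.2856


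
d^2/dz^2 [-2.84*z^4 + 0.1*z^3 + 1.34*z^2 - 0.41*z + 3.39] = -34.08*z^2 + 0.6*z + 2.68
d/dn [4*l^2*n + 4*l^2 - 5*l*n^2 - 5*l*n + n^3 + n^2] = 4*l^2 - 10*l*n - 5*l + 3*n^2 + 2*n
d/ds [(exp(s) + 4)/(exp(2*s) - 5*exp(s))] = (-exp(2*s) - 8*exp(s) + 20)*exp(-s)/(exp(2*s) - 10*exp(s) + 25)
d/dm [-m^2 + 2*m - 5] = 2 - 2*m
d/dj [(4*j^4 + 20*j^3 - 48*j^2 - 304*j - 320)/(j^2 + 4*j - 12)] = 4*(2*j^5 + 17*j^4 - 8*j^3 - 152*j^2 + 448*j + 1232)/(j^4 + 8*j^3 - 8*j^2 - 96*j + 144)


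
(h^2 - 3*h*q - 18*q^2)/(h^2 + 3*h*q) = (h - 6*q)/h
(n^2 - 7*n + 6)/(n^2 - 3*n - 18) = (n - 1)/(n + 3)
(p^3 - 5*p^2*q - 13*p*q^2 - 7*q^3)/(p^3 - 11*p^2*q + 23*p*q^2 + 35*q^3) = (p + q)/(p - 5*q)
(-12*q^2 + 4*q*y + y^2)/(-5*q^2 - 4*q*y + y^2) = (12*q^2 - 4*q*y - y^2)/(5*q^2 + 4*q*y - y^2)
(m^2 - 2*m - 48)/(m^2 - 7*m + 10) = (m^2 - 2*m - 48)/(m^2 - 7*m + 10)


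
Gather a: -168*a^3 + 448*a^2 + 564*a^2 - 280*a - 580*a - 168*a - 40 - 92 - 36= -168*a^3 + 1012*a^2 - 1028*a - 168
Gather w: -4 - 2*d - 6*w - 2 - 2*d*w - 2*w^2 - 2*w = -2*d - 2*w^2 + w*(-2*d - 8) - 6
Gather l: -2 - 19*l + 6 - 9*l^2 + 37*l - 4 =-9*l^2 + 18*l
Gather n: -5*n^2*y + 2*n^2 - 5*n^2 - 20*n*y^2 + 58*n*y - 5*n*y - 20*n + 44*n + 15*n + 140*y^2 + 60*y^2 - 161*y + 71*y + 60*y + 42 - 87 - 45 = n^2*(-5*y - 3) + n*(-20*y^2 + 53*y + 39) + 200*y^2 - 30*y - 90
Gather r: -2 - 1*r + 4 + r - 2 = 0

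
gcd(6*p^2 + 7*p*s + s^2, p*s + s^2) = p + s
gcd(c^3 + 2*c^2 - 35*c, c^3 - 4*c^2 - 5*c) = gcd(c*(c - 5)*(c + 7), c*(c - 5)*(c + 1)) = c^2 - 5*c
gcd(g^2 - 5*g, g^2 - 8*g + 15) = g - 5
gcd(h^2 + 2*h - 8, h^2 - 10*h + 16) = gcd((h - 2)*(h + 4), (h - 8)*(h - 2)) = h - 2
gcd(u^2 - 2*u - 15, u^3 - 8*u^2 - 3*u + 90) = u^2 - 2*u - 15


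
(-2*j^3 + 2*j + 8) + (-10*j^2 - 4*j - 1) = -2*j^3 - 10*j^2 - 2*j + 7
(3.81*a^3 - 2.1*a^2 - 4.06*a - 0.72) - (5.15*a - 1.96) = 3.81*a^3 - 2.1*a^2 - 9.21*a + 1.24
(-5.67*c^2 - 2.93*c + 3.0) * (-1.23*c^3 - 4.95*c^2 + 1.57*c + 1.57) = 6.9741*c^5 + 31.6704*c^4 + 1.9116*c^3 - 28.352*c^2 + 0.1099*c + 4.71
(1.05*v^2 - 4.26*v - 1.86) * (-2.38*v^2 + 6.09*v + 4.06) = -2.499*v^4 + 16.5333*v^3 - 17.2536*v^2 - 28.623*v - 7.5516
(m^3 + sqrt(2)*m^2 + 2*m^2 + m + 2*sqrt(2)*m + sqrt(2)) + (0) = m^3 + sqrt(2)*m^2 + 2*m^2 + m + 2*sqrt(2)*m + sqrt(2)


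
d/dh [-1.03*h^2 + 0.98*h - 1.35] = 0.98 - 2.06*h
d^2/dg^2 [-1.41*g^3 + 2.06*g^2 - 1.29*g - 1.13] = 4.12 - 8.46*g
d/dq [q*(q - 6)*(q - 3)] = 3*q^2 - 18*q + 18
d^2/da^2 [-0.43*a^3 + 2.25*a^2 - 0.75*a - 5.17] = 4.5 - 2.58*a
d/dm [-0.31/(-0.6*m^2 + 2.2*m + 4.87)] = (0.682 - 0.372*m)/(-0.6*m^2 + 2.2*m + 4.87)^2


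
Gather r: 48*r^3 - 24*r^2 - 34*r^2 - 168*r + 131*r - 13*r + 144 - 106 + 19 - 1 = 48*r^3 - 58*r^2 - 50*r + 56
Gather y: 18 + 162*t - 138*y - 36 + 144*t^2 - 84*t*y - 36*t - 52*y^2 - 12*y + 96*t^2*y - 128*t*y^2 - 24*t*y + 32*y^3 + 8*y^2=144*t^2 + 126*t + 32*y^3 + y^2*(-128*t - 44) + y*(96*t^2 - 108*t - 150) - 18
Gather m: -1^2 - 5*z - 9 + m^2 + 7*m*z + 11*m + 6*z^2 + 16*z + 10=m^2 + m*(7*z + 11) + 6*z^2 + 11*z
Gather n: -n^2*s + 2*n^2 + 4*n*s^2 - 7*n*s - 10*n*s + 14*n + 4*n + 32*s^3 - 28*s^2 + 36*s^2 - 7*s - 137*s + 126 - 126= n^2*(2 - s) + n*(4*s^2 - 17*s + 18) + 32*s^3 + 8*s^2 - 144*s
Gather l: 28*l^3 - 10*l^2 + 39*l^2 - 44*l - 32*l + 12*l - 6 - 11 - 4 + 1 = 28*l^3 + 29*l^2 - 64*l - 20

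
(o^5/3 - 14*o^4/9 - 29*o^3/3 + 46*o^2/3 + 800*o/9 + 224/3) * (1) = o^5/3 - 14*o^4/9 - 29*o^3/3 + 46*o^2/3 + 800*o/9 + 224/3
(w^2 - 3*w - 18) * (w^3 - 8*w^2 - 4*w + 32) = w^5 - 11*w^4 + 2*w^3 + 188*w^2 - 24*w - 576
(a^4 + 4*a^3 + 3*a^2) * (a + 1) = a^5 + 5*a^4 + 7*a^3 + 3*a^2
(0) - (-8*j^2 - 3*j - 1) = 8*j^2 + 3*j + 1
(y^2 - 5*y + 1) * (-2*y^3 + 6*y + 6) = -2*y^5 + 10*y^4 + 4*y^3 - 24*y^2 - 24*y + 6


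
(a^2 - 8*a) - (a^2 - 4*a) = -4*a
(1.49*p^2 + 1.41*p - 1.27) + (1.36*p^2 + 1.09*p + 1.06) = 2.85*p^2 + 2.5*p - 0.21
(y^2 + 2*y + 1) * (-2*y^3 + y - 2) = -2*y^5 - 4*y^4 - y^3 - 3*y - 2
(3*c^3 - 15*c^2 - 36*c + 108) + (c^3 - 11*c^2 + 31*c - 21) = 4*c^3 - 26*c^2 - 5*c + 87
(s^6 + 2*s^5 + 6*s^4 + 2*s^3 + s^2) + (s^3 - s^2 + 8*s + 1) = s^6 + 2*s^5 + 6*s^4 + 3*s^3 + 8*s + 1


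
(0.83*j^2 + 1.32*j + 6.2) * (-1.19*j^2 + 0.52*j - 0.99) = -0.9877*j^4 - 1.1392*j^3 - 7.5133*j^2 + 1.9172*j - 6.138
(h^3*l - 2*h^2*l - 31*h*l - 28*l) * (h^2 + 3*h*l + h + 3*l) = h^5*l + 3*h^4*l^2 - h^4*l - 3*h^3*l^2 - 33*h^3*l - 99*h^2*l^2 - 59*h^2*l - 177*h*l^2 - 28*h*l - 84*l^2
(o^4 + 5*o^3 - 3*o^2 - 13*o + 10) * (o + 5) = o^5 + 10*o^4 + 22*o^3 - 28*o^2 - 55*o + 50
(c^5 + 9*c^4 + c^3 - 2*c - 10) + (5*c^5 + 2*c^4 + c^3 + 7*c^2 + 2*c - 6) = 6*c^5 + 11*c^4 + 2*c^3 + 7*c^2 - 16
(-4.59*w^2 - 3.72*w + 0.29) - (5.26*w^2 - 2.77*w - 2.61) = -9.85*w^2 - 0.95*w + 2.9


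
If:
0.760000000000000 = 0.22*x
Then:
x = 3.45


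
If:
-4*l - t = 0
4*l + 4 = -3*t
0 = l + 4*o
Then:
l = 1/2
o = -1/8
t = -2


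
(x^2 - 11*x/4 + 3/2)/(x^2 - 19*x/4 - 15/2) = (-4*x^2 + 11*x - 6)/(-4*x^2 + 19*x + 30)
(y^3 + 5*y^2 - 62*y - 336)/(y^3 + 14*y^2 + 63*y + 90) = (y^2 - y - 56)/(y^2 + 8*y + 15)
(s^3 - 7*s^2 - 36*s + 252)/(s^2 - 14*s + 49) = (s^2 - 36)/(s - 7)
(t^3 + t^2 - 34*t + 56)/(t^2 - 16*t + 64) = (t^3 + t^2 - 34*t + 56)/(t^2 - 16*t + 64)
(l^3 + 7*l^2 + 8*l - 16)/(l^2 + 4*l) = l + 3 - 4/l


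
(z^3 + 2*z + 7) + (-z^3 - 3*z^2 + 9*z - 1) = -3*z^2 + 11*z + 6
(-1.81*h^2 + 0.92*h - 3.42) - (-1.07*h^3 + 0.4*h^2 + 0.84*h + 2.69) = 1.07*h^3 - 2.21*h^2 + 0.0800000000000001*h - 6.11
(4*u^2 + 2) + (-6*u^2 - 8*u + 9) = -2*u^2 - 8*u + 11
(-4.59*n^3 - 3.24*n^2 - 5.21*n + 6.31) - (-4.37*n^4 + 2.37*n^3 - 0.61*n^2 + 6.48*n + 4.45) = 4.37*n^4 - 6.96*n^3 - 2.63*n^2 - 11.69*n + 1.86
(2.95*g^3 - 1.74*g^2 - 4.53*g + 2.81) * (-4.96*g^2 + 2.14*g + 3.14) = -14.632*g^5 + 14.9434*g^4 + 28.0082*g^3 - 29.0954*g^2 - 8.2108*g + 8.8234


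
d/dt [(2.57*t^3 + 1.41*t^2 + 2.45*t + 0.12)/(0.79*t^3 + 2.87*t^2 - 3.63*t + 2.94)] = (6.262*t^4 - 22.5292*t^3 + 10.2332*t^2 + 7.602*t + 7.6386)/(0.6241*t^6 + 4.5346*t^5 + 2.5015*t^4 - 16.191*t^3 + 30.0525*t^2 - 21.3444*t + 8.6436)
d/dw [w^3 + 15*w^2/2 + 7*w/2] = 3*w^2 + 15*w + 7/2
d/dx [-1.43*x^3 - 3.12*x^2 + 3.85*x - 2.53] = -4.29*x^2 - 6.24*x + 3.85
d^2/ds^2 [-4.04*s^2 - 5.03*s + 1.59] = -8.08000000000000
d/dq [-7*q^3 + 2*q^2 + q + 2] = -21*q^2 + 4*q + 1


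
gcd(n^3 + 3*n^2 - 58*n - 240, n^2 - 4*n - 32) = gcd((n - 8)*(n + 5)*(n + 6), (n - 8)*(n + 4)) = n - 8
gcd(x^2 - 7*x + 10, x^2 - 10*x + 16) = x - 2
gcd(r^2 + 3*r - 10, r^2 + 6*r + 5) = r + 5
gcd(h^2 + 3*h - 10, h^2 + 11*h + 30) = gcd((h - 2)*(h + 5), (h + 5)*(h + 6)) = h + 5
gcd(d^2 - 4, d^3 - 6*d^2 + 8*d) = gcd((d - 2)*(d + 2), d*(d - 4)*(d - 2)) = d - 2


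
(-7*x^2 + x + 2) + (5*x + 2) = -7*x^2 + 6*x + 4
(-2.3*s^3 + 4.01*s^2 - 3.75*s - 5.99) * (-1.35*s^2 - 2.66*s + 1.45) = 3.105*s^5 + 0.704499999999999*s^4 - 8.9391*s^3 + 23.876*s^2 + 10.4959*s - 8.6855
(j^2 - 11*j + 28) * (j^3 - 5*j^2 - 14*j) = j^5 - 16*j^4 + 69*j^3 + 14*j^2 - 392*j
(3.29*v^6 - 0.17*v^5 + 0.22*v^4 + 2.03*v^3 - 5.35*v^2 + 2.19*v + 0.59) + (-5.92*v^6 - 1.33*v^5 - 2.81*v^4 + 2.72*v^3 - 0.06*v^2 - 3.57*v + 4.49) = -2.63*v^6 - 1.5*v^5 - 2.59*v^4 + 4.75*v^3 - 5.41*v^2 - 1.38*v + 5.08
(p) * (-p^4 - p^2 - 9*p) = -p^5 - p^3 - 9*p^2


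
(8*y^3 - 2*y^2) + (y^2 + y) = 8*y^3 - y^2 + y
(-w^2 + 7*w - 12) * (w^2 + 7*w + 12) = -w^4 + 25*w^2 - 144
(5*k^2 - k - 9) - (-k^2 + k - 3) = 6*k^2 - 2*k - 6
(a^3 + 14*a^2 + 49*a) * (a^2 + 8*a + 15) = a^5 + 22*a^4 + 176*a^3 + 602*a^2 + 735*a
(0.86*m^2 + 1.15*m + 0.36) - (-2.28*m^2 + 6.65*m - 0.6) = 3.14*m^2 - 5.5*m + 0.96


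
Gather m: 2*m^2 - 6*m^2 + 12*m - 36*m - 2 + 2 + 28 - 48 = -4*m^2 - 24*m - 20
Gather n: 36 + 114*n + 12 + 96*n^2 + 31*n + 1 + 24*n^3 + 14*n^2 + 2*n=24*n^3 + 110*n^2 + 147*n + 49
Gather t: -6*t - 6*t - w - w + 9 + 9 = -12*t - 2*w + 18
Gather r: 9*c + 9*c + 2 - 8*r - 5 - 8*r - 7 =18*c - 16*r - 10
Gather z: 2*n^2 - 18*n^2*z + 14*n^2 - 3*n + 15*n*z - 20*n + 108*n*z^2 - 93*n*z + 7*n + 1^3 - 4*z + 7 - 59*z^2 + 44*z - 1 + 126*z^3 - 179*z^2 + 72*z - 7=16*n^2 - 16*n + 126*z^3 + z^2*(108*n - 238) + z*(-18*n^2 - 78*n + 112)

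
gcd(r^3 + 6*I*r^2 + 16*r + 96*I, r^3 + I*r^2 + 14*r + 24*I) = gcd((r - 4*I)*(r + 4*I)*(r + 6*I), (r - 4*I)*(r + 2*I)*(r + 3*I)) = r - 4*I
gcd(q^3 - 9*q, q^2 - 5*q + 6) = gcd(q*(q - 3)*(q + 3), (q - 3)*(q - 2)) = q - 3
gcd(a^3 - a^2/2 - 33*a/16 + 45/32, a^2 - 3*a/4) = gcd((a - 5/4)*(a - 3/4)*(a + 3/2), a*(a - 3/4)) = a - 3/4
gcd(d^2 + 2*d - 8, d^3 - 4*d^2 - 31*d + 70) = d - 2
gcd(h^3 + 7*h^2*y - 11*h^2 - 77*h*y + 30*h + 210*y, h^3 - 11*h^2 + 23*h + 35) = h - 5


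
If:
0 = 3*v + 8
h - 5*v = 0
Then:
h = -40/3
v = -8/3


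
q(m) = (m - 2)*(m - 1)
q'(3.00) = 3.00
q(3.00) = 2.00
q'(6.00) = 9.00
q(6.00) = 20.00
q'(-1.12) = -5.24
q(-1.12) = 6.61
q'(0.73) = -1.54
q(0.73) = 0.34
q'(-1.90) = -6.80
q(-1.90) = 11.31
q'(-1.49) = -5.98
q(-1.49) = 8.69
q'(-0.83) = -4.66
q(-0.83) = 5.18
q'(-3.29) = -9.58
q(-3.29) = 22.69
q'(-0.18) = -3.36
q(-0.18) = 2.57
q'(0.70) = -1.60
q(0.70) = 0.39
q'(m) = 2*m - 3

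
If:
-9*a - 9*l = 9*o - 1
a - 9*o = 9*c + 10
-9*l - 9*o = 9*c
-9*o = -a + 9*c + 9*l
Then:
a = 0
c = -1/9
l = 10/9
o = -1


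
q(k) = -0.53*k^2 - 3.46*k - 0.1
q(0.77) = -3.08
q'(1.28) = -4.82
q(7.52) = -56.09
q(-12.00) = -34.90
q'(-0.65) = -2.77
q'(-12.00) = 9.26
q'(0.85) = -4.36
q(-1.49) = 3.88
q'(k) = -1.06*k - 3.46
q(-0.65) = 1.93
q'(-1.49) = -1.88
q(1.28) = -5.40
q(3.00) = -15.25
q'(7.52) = -11.43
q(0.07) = -0.34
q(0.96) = -3.91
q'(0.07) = -3.53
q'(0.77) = -4.28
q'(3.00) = -6.64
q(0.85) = -3.42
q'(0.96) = -4.48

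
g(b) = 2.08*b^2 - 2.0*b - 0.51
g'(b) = 4.16*b - 2.0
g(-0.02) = -0.47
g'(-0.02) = -2.08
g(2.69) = 9.16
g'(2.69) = 9.19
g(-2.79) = 21.26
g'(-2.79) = -13.61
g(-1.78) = 9.64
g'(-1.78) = -9.40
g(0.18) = -0.80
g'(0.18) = -1.25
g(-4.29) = 46.35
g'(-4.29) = -19.85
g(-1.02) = 3.69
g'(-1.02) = -6.24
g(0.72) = -0.87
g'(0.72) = 1.00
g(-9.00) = 185.97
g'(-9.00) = -39.44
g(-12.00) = 323.01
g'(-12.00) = -51.92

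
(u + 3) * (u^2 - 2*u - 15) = u^3 + u^2 - 21*u - 45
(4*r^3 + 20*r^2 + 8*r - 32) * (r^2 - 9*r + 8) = 4*r^5 - 16*r^4 - 140*r^3 + 56*r^2 + 352*r - 256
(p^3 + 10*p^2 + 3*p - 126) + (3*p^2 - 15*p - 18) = p^3 + 13*p^2 - 12*p - 144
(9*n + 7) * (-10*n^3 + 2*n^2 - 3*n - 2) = -90*n^4 - 52*n^3 - 13*n^2 - 39*n - 14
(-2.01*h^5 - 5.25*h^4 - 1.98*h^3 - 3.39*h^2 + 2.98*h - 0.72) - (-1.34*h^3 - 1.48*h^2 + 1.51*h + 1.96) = -2.01*h^5 - 5.25*h^4 - 0.64*h^3 - 1.91*h^2 + 1.47*h - 2.68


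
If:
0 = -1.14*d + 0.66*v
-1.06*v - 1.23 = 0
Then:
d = -0.67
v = -1.16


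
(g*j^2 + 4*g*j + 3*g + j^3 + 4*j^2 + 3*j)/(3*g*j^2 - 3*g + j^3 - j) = (g*j + 3*g + j^2 + 3*j)/(3*g*j - 3*g + j^2 - j)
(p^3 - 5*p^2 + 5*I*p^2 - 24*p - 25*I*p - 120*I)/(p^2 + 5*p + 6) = (p^2 + p*(-8 + 5*I) - 40*I)/(p + 2)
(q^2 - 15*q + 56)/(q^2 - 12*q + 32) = (q - 7)/(q - 4)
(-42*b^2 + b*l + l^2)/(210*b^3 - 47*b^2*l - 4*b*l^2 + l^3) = -1/(5*b - l)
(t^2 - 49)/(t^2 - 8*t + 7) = (t + 7)/(t - 1)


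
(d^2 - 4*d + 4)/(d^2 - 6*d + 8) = (d - 2)/(d - 4)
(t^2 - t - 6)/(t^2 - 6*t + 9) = (t + 2)/(t - 3)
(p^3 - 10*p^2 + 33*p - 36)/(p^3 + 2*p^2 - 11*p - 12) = (p^2 - 7*p + 12)/(p^2 + 5*p + 4)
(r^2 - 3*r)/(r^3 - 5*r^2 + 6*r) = 1/(r - 2)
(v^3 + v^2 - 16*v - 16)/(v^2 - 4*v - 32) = (v^2 - 3*v - 4)/(v - 8)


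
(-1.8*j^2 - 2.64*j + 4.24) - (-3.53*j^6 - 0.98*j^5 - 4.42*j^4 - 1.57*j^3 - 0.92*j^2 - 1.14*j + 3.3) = 3.53*j^6 + 0.98*j^5 + 4.42*j^4 + 1.57*j^3 - 0.88*j^2 - 1.5*j + 0.94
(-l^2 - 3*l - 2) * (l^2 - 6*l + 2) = -l^4 + 3*l^3 + 14*l^2 + 6*l - 4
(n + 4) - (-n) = 2*n + 4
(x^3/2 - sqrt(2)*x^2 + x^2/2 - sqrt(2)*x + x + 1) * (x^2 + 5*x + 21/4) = x^5/2 - sqrt(2)*x^4 + 3*x^4 - 6*sqrt(2)*x^3 + 49*x^3/8 - 41*sqrt(2)*x^2/4 + 69*x^2/8 - 21*sqrt(2)*x/4 + 41*x/4 + 21/4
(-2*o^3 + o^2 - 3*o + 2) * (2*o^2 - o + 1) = -4*o^5 + 4*o^4 - 9*o^3 + 8*o^2 - 5*o + 2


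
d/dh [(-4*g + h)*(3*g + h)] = -g + 2*h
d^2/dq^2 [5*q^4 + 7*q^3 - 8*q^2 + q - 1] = 60*q^2 + 42*q - 16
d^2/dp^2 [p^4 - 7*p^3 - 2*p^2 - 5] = 12*p^2 - 42*p - 4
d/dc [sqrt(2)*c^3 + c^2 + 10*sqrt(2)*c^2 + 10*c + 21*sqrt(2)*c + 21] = 3*sqrt(2)*c^2 + 2*c + 20*sqrt(2)*c + 10 + 21*sqrt(2)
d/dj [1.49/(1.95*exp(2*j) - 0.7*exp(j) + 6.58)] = (1.043 - 5.811*exp(j))*exp(j)/(1.95*exp(2*j) - 0.7*exp(j) + 6.58)^2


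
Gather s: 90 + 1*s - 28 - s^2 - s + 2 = 64 - s^2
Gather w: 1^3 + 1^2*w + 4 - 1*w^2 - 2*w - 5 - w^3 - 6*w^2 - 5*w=-w^3 - 7*w^2 - 6*w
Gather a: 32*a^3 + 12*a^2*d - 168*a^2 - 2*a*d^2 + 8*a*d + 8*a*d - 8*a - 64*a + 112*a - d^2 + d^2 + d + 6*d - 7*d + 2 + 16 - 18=32*a^3 + a^2*(12*d - 168) + a*(-2*d^2 + 16*d + 40)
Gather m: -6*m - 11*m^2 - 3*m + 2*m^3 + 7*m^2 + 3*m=2*m^3 - 4*m^2 - 6*m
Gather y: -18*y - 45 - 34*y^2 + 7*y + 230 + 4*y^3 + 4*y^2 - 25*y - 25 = 4*y^3 - 30*y^2 - 36*y + 160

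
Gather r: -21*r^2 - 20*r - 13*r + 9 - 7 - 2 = -21*r^2 - 33*r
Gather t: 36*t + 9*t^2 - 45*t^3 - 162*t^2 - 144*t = -45*t^3 - 153*t^2 - 108*t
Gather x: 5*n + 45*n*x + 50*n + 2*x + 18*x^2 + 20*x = 55*n + 18*x^2 + x*(45*n + 22)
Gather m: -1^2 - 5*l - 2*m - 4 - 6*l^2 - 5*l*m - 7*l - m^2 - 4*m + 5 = -6*l^2 - 12*l - m^2 + m*(-5*l - 6)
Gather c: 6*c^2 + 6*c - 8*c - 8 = 6*c^2 - 2*c - 8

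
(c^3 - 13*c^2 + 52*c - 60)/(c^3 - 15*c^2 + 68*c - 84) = (c - 5)/(c - 7)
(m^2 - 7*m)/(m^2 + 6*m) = (m - 7)/(m + 6)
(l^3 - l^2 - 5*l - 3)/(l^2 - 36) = (l^3 - l^2 - 5*l - 3)/(l^2 - 36)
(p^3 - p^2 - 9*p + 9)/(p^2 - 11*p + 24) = (p^2 + 2*p - 3)/(p - 8)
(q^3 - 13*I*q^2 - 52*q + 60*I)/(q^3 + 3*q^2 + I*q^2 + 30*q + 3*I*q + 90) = (q^2 - 8*I*q - 12)/(q^2 + q*(3 + 6*I) + 18*I)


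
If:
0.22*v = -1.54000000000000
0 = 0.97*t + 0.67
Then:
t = -0.69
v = -7.00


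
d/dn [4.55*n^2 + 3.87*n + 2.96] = 9.1*n + 3.87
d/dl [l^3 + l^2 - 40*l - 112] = 3*l^2 + 2*l - 40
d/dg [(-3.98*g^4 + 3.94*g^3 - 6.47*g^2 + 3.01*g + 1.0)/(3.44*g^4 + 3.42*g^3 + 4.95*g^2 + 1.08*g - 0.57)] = (-27.1652*g^6 + 5.11159999999998*g^5 - 2.32799999999999*g^4 - 16.7636*g^3 - 38.8845*g^2 - 2.5242*g - 2.7957)/(11.8336*g^8 + 23.5296*g^7 + 45.7524*g^6 + 41.2884*g^5 + 27.9681*g^4 + 6.7932*g^3 - 4.4766*g^2 - 1.2312*g + 0.3249)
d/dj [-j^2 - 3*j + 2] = -2*j - 3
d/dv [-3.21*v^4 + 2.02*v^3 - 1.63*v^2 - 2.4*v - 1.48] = -12.84*v^3 + 6.06*v^2 - 3.26*v - 2.4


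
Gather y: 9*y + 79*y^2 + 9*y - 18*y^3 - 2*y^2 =-18*y^3 + 77*y^2 + 18*y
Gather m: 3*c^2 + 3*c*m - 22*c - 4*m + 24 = 3*c^2 - 22*c + m*(3*c - 4) + 24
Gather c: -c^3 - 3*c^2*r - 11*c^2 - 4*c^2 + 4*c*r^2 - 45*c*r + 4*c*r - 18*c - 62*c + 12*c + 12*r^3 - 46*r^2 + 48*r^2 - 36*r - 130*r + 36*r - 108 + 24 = -c^3 + c^2*(-3*r - 15) + c*(4*r^2 - 41*r - 68) + 12*r^3 + 2*r^2 - 130*r - 84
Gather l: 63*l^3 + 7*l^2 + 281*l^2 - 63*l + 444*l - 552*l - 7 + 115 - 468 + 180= 63*l^3 + 288*l^2 - 171*l - 180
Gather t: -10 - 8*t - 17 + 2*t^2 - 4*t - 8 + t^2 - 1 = 3*t^2 - 12*t - 36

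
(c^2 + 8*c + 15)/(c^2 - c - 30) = (c + 3)/(c - 6)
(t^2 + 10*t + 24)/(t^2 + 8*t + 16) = (t + 6)/(t + 4)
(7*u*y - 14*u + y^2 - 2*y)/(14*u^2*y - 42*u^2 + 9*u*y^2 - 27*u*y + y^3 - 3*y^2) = (y - 2)/(2*u*y - 6*u + y^2 - 3*y)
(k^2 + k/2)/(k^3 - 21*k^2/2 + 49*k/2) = (2*k + 1)/(2*k^2 - 21*k + 49)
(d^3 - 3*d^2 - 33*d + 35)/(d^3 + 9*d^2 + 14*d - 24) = (d^2 - 2*d - 35)/(d^2 + 10*d + 24)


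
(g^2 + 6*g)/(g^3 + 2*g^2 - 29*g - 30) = g/(g^2 - 4*g - 5)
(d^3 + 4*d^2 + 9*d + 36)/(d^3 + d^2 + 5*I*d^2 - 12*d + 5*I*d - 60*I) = (d^2 + 9)/(d^2 + d*(-3 + 5*I) - 15*I)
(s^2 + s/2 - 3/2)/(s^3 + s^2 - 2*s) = (s + 3/2)/(s*(s + 2))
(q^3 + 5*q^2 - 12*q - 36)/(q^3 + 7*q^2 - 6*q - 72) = (q + 2)/(q + 4)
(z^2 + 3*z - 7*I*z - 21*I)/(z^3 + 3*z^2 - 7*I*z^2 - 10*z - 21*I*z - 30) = (z - 7*I)/(z^2 - 7*I*z - 10)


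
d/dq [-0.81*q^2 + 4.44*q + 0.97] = 4.44 - 1.62*q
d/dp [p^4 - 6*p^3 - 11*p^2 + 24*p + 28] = 4*p^3 - 18*p^2 - 22*p + 24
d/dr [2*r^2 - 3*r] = 4*r - 3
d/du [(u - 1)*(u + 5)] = 2*u + 4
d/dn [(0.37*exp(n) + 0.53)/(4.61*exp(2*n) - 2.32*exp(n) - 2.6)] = (-1.7057*exp(2*n) - 4.8866*exp(n) + 0.2676)*exp(n)/(21.2521*exp(4*n) - 21.3904*exp(3*n) - 18.5896*exp(2*n) + 12.064*exp(n) + 6.76)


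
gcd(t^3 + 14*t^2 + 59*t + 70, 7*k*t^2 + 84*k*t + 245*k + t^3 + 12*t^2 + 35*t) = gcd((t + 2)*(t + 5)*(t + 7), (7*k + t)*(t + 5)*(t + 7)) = t^2 + 12*t + 35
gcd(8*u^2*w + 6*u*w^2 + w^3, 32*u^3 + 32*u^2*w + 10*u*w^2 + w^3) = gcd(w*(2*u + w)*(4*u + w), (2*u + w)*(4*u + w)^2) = 8*u^2 + 6*u*w + w^2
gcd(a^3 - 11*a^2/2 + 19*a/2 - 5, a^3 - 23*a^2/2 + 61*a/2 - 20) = a^2 - 7*a/2 + 5/2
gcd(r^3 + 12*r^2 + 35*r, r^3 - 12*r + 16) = 1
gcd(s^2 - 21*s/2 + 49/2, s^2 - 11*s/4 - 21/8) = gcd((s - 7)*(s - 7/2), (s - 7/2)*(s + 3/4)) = s - 7/2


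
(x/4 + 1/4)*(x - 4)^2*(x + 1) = x^4/4 - 3*x^3/2 + x^2/4 + 6*x + 4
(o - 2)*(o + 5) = o^2 + 3*o - 10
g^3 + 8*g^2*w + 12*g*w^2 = g*(g + 2*w)*(g + 6*w)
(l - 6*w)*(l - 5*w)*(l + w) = l^3 - 10*l^2*w + 19*l*w^2 + 30*w^3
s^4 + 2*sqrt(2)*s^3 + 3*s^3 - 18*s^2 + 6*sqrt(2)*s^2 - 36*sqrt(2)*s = s*(s - 3)*(s + 6)*(s + 2*sqrt(2))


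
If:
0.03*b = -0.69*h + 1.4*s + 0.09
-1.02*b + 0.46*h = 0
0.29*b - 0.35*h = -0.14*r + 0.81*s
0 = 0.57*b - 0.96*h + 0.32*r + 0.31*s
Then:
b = 0.07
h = 0.16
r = 0.33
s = 0.01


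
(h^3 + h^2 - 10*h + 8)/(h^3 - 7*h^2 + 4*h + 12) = (h^2 + 3*h - 4)/(h^2 - 5*h - 6)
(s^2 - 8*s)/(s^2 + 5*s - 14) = s*(s - 8)/(s^2 + 5*s - 14)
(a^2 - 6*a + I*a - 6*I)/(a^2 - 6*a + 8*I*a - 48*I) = (a + I)/(a + 8*I)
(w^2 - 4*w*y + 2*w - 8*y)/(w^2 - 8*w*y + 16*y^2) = (-w - 2)/(-w + 4*y)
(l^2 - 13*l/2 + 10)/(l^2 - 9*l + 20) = (l - 5/2)/(l - 5)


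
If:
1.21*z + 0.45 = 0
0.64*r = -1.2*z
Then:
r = 0.70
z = -0.37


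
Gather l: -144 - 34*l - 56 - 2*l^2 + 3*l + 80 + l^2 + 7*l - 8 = -l^2 - 24*l - 128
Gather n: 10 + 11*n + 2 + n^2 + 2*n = n^2 + 13*n + 12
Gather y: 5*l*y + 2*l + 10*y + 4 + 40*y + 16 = 2*l + y*(5*l + 50) + 20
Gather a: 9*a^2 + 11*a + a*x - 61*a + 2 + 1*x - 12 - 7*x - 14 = 9*a^2 + a*(x - 50) - 6*x - 24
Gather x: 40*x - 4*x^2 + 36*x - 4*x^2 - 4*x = -8*x^2 + 72*x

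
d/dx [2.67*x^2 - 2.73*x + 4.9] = 5.34*x - 2.73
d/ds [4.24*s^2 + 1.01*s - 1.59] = 8.48*s + 1.01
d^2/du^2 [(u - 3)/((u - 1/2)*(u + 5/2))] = 32*(4*u^3 - 36*u^2 - 57*u - 53)/(64*u^6 + 384*u^5 + 528*u^4 - 448*u^3 - 660*u^2 + 600*u - 125)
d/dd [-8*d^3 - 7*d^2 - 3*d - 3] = -24*d^2 - 14*d - 3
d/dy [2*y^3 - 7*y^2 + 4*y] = 6*y^2 - 14*y + 4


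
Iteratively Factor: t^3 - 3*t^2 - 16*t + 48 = (t - 4)*(t^2 + t - 12) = (t - 4)*(t - 3)*(t + 4)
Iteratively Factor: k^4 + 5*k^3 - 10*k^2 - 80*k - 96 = (k - 4)*(k^3 + 9*k^2 + 26*k + 24) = (k - 4)*(k + 2)*(k^2 + 7*k + 12) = (k - 4)*(k + 2)*(k + 4)*(k + 3)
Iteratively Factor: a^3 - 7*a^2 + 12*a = (a - 3)*(a^2 - 4*a) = a*(a - 3)*(a - 4)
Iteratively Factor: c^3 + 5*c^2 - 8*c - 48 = (c + 4)*(c^2 + c - 12) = (c + 4)^2*(c - 3)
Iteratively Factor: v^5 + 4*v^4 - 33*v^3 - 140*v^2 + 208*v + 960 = (v + 4)*(v^4 - 33*v^2 - 8*v + 240) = (v - 5)*(v + 4)*(v^3 + 5*v^2 - 8*v - 48) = (v - 5)*(v - 3)*(v + 4)*(v^2 + 8*v + 16) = (v - 5)*(v - 3)*(v + 4)^2*(v + 4)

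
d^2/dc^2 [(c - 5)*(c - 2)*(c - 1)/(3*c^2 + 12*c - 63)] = 4*(43*c^3 - 393*c^2 + 1137*c - 1235)/(3*(c^6 + 12*c^5 - 15*c^4 - 440*c^3 + 315*c^2 + 5292*c - 9261))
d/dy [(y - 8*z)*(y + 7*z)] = 2*y - z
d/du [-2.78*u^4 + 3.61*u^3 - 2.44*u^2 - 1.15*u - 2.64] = -11.12*u^3 + 10.83*u^2 - 4.88*u - 1.15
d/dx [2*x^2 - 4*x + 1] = 4*x - 4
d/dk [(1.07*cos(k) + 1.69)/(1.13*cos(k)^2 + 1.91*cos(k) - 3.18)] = (1.2091*cos(k)^2 + 3.8194*cos(k) + 6.6305)*sin(k)/(1.2769*cos(k)^4 + 4.3166*cos(k)^3 - 3.5387*cos(k)^2 - 12.1476*cos(k) + 10.1124)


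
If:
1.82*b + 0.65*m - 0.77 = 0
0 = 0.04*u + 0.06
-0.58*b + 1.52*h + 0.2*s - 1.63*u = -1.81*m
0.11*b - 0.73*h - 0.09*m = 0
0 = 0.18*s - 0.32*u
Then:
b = 0.78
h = 0.24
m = -1.01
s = -2.67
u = -1.50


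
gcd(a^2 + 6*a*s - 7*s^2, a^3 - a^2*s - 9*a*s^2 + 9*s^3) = -a + s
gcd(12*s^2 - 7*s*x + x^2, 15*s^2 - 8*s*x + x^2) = -3*s + x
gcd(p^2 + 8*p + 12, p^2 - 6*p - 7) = 1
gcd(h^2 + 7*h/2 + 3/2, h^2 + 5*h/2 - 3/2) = h + 3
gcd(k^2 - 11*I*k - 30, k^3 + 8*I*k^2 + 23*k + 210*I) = k - 5*I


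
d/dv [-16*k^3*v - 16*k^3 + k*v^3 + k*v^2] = k*(-16*k^2 + 3*v^2 + 2*v)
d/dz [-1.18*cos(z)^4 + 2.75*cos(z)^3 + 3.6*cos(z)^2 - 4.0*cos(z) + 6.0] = (4.72*cos(z)^3 - 8.25*cos(z)^2 - 7.2*cos(z) + 4.0)*sin(z)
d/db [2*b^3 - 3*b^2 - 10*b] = 6*b^2 - 6*b - 10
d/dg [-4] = 0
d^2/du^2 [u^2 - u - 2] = 2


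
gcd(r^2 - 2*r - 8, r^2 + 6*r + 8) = r + 2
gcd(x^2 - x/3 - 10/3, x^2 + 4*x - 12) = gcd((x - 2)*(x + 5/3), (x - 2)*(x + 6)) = x - 2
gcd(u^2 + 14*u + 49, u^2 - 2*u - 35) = 1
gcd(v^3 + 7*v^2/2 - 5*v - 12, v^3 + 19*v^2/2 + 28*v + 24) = v^2 + 11*v/2 + 6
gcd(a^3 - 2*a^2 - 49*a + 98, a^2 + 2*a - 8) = a - 2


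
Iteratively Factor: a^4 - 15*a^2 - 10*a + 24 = (a + 2)*(a^3 - 2*a^2 - 11*a + 12) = (a - 4)*(a + 2)*(a^2 + 2*a - 3) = (a - 4)*(a - 1)*(a + 2)*(a + 3)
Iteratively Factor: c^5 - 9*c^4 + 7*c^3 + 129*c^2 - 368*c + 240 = (c - 1)*(c^4 - 8*c^3 - c^2 + 128*c - 240) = (c - 4)*(c - 1)*(c^3 - 4*c^2 - 17*c + 60) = (c - 4)*(c - 3)*(c - 1)*(c^2 - c - 20) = (c - 5)*(c - 4)*(c - 3)*(c - 1)*(c + 4)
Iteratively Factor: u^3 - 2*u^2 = (u)*(u^2 - 2*u) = u*(u - 2)*(u)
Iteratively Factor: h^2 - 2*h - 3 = (h + 1)*(h - 3)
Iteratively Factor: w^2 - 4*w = (w)*(w - 4)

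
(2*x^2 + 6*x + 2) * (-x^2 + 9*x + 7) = -2*x^4 + 12*x^3 + 66*x^2 + 60*x + 14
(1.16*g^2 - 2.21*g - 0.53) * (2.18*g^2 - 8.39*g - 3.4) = 2.5288*g^4 - 14.5502*g^3 + 13.4425*g^2 + 11.9607*g + 1.802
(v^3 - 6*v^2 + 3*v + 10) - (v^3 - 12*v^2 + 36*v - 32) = 6*v^2 - 33*v + 42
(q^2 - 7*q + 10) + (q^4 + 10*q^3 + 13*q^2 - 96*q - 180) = q^4 + 10*q^3 + 14*q^2 - 103*q - 170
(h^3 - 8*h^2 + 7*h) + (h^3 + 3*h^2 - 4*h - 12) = 2*h^3 - 5*h^2 + 3*h - 12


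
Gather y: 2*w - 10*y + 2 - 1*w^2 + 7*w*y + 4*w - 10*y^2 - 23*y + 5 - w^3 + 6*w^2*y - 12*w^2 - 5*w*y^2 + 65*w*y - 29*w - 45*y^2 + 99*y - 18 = -w^3 - 13*w^2 - 23*w + y^2*(-5*w - 55) + y*(6*w^2 + 72*w + 66) - 11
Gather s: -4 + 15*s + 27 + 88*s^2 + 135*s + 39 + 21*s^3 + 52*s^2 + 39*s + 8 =21*s^3 + 140*s^2 + 189*s + 70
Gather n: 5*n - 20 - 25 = 5*n - 45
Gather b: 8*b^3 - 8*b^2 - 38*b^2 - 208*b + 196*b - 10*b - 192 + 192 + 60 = 8*b^3 - 46*b^2 - 22*b + 60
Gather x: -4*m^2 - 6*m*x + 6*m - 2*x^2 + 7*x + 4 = -4*m^2 + 6*m - 2*x^2 + x*(7 - 6*m) + 4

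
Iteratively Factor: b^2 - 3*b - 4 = (b + 1)*(b - 4)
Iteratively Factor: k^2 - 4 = (k + 2)*(k - 2)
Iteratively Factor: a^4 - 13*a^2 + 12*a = (a - 3)*(a^3 + 3*a^2 - 4*a) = a*(a - 3)*(a^2 + 3*a - 4) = a*(a - 3)*(a - 1)*(a + 4)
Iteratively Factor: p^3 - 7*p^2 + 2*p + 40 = (p - 5)*(p^2 - 2*p - 8) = (p - 5)*(p - 4)*(p + 2)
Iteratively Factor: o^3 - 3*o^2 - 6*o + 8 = (o - 1)*(o^2 - 2*o - 8) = (o - 1)*(o + 2)*(o - 4)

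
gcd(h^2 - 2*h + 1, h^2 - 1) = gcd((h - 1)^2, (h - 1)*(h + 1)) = h - 1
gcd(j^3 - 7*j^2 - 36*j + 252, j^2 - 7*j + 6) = j - 6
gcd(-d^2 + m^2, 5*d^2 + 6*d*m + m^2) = d + m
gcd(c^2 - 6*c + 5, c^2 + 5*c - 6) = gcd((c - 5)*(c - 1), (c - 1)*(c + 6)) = c - 1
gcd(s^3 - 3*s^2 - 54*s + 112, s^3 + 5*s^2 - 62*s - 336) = s^2 - s - 56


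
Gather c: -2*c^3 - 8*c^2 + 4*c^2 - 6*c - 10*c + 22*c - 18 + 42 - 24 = -2*c^3 - 4*c^2 + 6*c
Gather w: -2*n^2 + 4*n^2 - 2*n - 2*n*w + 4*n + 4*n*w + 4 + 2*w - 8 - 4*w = 2*n^2 + 2*n + w*(2*n - 2) - 4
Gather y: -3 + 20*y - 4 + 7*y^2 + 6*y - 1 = 7*y^2 + 26*y - 8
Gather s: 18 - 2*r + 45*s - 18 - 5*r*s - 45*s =-5*r*s - 2*r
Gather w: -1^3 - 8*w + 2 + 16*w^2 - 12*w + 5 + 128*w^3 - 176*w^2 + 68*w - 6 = 128*w^3 - 160*w^2 + 48*w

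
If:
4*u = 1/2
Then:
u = 1/8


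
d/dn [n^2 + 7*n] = 2*n + 7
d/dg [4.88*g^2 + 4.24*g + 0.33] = 9.76*g + 4.24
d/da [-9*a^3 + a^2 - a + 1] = -27*a^2 + 2*a - 1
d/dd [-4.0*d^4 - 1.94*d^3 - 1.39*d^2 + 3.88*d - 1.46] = -16.0*d^3 - 5.82*d^2 - 2.78*d + 3.88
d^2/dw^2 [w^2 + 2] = 2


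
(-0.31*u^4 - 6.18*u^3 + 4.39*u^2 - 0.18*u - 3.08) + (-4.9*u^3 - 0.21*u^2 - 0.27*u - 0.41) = -0.31*u^4 - 11.08*u^3 + 4.18*u^2 - 0.45*u - 3.49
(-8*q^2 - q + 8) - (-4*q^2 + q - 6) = -4*q^2 - 2*q + 14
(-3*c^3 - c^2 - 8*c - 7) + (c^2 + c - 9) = -3*c^3 - 7*c - 16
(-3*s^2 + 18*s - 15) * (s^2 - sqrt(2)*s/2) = -3*s^4 + 3*sqrt(2)*s^3/2 + 18*s^3 - 15*s^2 - 9*sqrt(2)*s^2 + 15*sqrt(2)*s/2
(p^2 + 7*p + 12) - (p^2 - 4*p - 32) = 11*p + 44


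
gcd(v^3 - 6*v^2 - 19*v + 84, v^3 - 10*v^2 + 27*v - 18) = v - 3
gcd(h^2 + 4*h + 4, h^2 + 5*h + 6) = h + 2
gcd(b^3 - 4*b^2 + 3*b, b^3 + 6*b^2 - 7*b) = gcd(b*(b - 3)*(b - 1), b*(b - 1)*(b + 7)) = b^2 - b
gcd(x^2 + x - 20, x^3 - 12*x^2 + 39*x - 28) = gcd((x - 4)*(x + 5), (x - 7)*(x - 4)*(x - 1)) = x - 4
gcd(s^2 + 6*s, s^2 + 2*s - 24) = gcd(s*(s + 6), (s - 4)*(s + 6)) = s + 6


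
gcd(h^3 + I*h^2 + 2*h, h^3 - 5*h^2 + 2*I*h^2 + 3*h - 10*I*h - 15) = h - I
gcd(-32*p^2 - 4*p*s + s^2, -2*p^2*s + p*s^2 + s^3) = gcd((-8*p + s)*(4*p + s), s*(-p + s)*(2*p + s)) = 1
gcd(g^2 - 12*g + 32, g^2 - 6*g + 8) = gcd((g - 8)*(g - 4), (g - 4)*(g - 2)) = g - 4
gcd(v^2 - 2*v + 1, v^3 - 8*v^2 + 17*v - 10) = v - 1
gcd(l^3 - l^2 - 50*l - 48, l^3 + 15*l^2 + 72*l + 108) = l + 6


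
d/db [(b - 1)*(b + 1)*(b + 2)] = 3*b^2 + 4*b - 1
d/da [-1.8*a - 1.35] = -1.80000000000000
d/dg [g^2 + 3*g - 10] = 2*g + 3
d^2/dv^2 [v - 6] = 0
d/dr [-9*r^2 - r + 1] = -18*r - 1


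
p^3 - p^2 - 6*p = p*(p - 3)*(p + 2)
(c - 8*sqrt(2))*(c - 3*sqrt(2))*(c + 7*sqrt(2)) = c^3 - 4*sqrt(2)*c^2 - 106*c + 336*sqrt(2)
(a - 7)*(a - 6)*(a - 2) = a^3 - 15*a^2 + 68*a - 84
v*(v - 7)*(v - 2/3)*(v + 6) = v^4 - 5*v^3/3 - 124*v^2/3 + 28*v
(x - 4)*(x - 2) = x^2 - 6*x + 8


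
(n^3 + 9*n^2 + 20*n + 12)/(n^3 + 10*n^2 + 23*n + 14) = (n + 6)/(n + 7)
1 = 1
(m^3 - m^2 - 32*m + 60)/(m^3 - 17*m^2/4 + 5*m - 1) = 4*(m^2 + m - 30)/(4*m^2 - 9*m + 2)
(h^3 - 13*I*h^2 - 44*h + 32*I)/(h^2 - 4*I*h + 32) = (h^2 - 5*I*h - 4)/(h + 4*I)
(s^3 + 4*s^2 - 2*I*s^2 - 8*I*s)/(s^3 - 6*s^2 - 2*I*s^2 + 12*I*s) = (s + 4)/(s - 6)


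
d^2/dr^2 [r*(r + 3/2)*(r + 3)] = 6*r + 9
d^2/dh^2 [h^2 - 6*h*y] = 2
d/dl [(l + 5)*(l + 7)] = 2*l + 12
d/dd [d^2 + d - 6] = 2*d + 1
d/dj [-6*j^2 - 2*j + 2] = -12*j - 2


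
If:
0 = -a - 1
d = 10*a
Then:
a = -1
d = -10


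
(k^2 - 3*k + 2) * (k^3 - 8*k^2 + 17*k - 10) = k^5 - 11*k^4 + 43*k^3 - 77*k^2 + 64*k - 20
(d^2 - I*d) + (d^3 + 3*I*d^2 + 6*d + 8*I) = d^3 + d^2 + 3*I*d^2 + 6*d - I*d + 8*I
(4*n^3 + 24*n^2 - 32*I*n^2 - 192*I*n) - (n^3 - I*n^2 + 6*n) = 3*n^3 + 24*n^2 - 31*I*n^2 - 6*n - 192*I*n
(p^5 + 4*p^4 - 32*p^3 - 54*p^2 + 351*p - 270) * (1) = p^5 + 4*p^4 - 32*p^3 - 54*p^2 + 351*p - 270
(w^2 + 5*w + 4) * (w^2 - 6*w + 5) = w^4 - w^3 - 21*w^2 + w + 20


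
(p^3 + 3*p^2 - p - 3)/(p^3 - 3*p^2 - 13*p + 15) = (p + 1)/(p - 5)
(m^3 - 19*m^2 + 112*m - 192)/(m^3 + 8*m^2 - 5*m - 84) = (m^2 - 16*m + 64)/(m^2 + 11*m + 28)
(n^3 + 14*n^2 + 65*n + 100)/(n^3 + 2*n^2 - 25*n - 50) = (n^2 + 9*n + 20)/(n^2 - 3*n - 10)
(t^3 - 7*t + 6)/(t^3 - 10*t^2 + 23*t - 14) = (t + 3)/(t - 7)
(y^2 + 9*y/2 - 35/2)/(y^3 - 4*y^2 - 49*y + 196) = (y - 5/2)/(y^2 - 11*y + 28)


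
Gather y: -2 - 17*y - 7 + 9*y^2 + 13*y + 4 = 9*y^2 - 4*y - 5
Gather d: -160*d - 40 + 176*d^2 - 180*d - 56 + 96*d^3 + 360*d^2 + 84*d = 96*d^3 + 536*d^2 - 256*d - 96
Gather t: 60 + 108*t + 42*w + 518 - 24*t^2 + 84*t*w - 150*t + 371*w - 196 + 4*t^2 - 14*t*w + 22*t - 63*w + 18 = -20*t^2 + t*(70*w - 20) + 350*w + 400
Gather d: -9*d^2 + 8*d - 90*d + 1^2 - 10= -9*d^2 - 82*d - 9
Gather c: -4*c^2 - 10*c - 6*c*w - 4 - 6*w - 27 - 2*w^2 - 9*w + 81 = -4*c^2 + c*(-6*w - 10) - 2*w^2 - 15*w + 50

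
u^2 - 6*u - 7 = (u - 7)*(u + 1)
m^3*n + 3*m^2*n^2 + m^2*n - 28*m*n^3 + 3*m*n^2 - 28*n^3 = (m - 4*n)*(m + 7*n)*(m*n + n)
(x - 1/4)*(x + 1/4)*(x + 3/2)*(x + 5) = x^4 + 13*x^3/2 + 119*x^2/16 - 13*x/32 - 15/32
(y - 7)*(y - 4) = y^2 - 11*y + 28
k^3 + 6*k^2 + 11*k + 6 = (k + 1)*(k + 2)*(k + 3)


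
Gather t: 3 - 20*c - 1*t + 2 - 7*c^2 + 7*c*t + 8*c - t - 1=-7*c^2 - 12*c + t*(7*c - 2) + 4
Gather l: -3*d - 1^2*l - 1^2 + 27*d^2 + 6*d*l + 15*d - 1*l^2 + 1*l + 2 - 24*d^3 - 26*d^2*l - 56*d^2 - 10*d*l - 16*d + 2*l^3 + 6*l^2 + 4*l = -24*d^3 - 29*d^2 - 4*d + 2*l^3 + 5*l^2 + l*(-26*d^2 - 4*d + 4) + 1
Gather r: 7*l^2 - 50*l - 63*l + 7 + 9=7*l^2 - 113*l + 16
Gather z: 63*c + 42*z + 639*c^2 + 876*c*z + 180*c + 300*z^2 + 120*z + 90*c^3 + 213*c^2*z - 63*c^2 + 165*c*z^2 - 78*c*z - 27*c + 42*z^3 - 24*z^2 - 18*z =90*c^3 + 576*c^2 + 216*c + 42*z^3 + z^2*(165*c + 276) + z*(213*c^2 + 798*c + 144)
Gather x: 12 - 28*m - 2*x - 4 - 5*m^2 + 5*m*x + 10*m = -5*m^2 - 18*m + x*(5*m - 2) + 8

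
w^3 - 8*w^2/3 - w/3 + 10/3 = (w - 2)*(w - 5/3)*(w + 1)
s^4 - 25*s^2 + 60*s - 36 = (s - 3)*(s - 2)*(s - 1)*(s + 6)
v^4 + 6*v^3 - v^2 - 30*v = v*(v - 2)*(v + 3)*(v + 5)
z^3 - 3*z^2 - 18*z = z*(z - 6)*(z + 3)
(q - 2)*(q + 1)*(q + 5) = q^3 + 4*q^2 - 7*q - 10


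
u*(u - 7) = u^2 - 7*u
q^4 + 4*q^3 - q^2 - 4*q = q*(q - 1)*(q + 1)*(q + 4)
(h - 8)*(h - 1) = h^2 - 9*h + 8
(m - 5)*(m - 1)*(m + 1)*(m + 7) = m^4 + 2*m^3 - 36*m^2 - 2*m + 35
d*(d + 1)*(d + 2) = d^3 + 3*d^2 + 2*d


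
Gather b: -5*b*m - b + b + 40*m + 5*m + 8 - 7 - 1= -5*b*m + 45*m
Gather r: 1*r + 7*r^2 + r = 7*r^2 + 2*r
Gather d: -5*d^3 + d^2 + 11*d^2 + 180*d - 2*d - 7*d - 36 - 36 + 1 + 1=-5*d^3 + 12*d^2 + 171*d - 70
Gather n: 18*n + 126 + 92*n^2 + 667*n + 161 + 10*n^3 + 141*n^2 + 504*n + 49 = 10*n^3 + 233*n^2 + 1189*n + 336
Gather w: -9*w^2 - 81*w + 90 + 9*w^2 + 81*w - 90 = 0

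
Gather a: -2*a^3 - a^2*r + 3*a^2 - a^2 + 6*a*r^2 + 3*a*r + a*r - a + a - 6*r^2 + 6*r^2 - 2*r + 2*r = -2*a^3 + a^2*(2 - r) + a*(6*r^2 + 4*r)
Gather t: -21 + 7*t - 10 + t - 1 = 8*t - 32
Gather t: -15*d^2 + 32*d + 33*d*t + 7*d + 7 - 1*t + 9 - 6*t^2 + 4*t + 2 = -15*d^2 + 39*d - 6*t^2 + t*(33*d + 3) + 18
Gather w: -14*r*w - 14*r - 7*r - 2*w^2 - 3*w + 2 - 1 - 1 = -21*r - 2*w^2 + w*(-14*r - 3)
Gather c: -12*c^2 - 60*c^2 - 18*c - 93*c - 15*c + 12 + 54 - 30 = -72*c^2 - 126*c + 36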